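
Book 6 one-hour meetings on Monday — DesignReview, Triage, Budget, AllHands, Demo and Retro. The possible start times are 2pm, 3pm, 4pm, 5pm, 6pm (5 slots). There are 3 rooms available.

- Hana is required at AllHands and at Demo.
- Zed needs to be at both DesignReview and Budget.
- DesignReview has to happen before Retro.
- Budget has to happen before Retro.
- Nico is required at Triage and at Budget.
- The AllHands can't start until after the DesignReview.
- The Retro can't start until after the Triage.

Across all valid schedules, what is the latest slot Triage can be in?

5pm

Downstream work caps Triage at 5pm.
Triage at 5pm is achievable: Retro in 6pm; AllHands in 3pm; Triage in 5pm; Demo in 2pm; DesignReview in 2pm; Budget in 3pm.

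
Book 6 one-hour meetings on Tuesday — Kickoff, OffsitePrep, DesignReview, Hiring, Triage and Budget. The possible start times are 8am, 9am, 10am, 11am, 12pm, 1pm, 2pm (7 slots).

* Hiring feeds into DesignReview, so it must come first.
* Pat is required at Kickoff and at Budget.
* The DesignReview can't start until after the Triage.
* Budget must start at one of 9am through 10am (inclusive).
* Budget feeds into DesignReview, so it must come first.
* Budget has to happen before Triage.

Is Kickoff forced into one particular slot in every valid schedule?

No

Kickoff can be 8am (e.g. Hiring=8am; OffsitePrep=8am; DesignReview=11am; Budget=9am; Triage=10am; Kickoff=8am) or 9am (e.g. Budget in 10am, OffsitePrep in 8am, Kickoff in 9am, Triage in 11am, DesignReview in 12pm, Hiring in 8am).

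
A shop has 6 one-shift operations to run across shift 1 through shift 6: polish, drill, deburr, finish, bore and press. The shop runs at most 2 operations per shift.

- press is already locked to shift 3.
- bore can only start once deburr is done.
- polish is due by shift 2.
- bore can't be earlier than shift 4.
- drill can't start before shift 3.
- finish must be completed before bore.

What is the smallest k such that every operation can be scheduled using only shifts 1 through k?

The precedence chain requires at least 2 distinct shifts.
With at most 2 per shift and 6 operations, at least 3 shifts are needed.
bore can't be placed before shift 4, so the schedule must run through at least shift 4.
4 works (last occupied shift: shift 4): for example press=shift 3; drill=shift 3; deburr=shift 1; finish=shift 2; polish=shift 1; bore=shift 4.

4 shifts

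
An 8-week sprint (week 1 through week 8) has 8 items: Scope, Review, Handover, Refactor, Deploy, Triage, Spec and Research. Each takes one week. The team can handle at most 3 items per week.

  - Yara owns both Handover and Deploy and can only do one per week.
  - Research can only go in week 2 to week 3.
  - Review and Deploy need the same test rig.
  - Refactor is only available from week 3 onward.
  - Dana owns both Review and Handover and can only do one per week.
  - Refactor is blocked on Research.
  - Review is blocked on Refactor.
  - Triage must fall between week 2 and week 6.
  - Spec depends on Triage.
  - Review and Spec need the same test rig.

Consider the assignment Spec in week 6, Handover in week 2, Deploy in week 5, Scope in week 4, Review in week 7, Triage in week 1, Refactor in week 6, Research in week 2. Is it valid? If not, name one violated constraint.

No — it violates: Triage must fall between week 2 and week 6

Spec depends on Triage — holds.
The team can handle at most 3 items per week — holds.
Yara owns both Handover and Deploy and can only do one per week — holds.
Review and Deploy need the same test rig — holds.
Triage must fall between week 2 and week 6 — violated.
Research can only go in week 2 to week 3 — holds.
Refactor is blocked on Research — holds.
Dana owns both Review and Handover and can only do one per week — holds.
Refactor is only available from week 3 onward — holds.
Review is blocked on Refactor — holds.
Review and Spec need the same test rig — holds.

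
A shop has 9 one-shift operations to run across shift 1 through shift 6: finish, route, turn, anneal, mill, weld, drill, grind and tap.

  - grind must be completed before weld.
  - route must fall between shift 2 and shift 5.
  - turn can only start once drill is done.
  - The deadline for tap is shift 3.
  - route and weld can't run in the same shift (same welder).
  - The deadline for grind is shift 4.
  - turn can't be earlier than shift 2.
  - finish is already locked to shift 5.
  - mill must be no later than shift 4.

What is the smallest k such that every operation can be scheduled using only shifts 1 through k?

5 shifts

The precedence chain requires at least 2 distinct shifts.
finish can't be placed before shift 5, so the schedule must run through at least shift 5.
5 works (last occupied shift: shift 5): for example drill=shift 1, anneal=shift 1, weld=shift 3, mill=shift 1, turn=shift 2, finish=shift 5, grind=shift 1, tap=shift 1, route=shift 2.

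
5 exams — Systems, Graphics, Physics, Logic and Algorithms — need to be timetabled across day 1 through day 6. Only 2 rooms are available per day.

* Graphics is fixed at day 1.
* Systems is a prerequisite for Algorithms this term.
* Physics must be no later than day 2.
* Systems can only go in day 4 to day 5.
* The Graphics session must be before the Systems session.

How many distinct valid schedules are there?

33

Splitting on Systems: it can be day 4 (22), day 5 (11). Listing each branch's schedules as (Graphics, Physics, Logic, Algorithms) by day number:
Systems=day 4: (1,1,2,5) (1,1,2,6) (1,1,3,5) (1,1,3,6) (1,1,4,5) (1,1,4,6) (1,1,5,5) (1,1,5,6) (1,1,6,5) (1,1,6,6) (1,2,1,5) (1,2,1,6) (1,2,2,5) (1,2,2,6) (1,2,3,5) (1,2,3,6) (1,2,4,5) (1,2,4,6) (1,2,5,5) (1,2,5,6) (1,2,6,5) (1,2,6,6) — 22.
Systems=day 5: (1,1,2,6) (1,1,3,6) (1,1,4,6) (1,1,5,6) (1,1,6,6) (1,2,1,6) (1,2,2,6) (1,2,3,6) (1,2,4,6) (1,2,5,6) (1,2,6,6) — 11.
Summing: 22 + 11 = 33.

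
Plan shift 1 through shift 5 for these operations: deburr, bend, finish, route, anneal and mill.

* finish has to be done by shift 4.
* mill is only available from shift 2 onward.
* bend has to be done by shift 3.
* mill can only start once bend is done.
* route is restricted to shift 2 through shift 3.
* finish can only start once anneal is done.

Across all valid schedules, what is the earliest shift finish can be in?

shift 2

Precedence pushes finish to at least shift 2; finish's own window allows nothing later than shift 4.
finish at shift 2 is achievable: mill=shift 2; route=shift 2; bend=shift 1; deburr=shift 1; finish=shift 2; anneal=shift 1.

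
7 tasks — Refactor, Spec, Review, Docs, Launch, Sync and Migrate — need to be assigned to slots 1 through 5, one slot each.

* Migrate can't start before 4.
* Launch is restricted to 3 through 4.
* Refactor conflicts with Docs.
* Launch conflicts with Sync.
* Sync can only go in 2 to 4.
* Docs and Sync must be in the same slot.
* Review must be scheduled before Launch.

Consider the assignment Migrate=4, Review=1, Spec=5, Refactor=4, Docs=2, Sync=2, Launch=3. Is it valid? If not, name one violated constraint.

Sync can only go in 2 to 4 — holds.
Migrate can't start before 4 — holds.
Docs and Sync must be in the same slot — holds.
Refactor conflicts with Docs — holds.
Launch conflicts with Sync — holds.
Review must be scheduled before Launch — holds.
Launch is restricted to 3 through 4 — holds.

Yes, all constraints hold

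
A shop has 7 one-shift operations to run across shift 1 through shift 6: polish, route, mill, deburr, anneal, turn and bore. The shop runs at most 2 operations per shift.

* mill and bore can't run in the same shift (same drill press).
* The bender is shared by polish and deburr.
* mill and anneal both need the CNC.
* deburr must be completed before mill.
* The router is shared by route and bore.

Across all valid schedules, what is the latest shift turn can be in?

turn at shift 6 is achievable: deburr -> shift 1; route -> shift 1; anneal -> shift 3; bore -> shift 3; mill -> shift 2; polish -> shift 2; turn -> shift 6.

shift 6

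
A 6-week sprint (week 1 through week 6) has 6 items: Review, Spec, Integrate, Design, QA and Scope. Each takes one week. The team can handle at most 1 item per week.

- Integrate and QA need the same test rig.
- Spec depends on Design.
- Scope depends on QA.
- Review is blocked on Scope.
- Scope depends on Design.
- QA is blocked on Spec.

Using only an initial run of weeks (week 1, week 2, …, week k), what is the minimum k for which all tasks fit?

6

The precedence chain requires at least 5 distinct weeks.
With at most 1 per week and 6 tasks, at least 6 weeks are needed.
6 works (last occupied week: week 6): for example Design=week 1; QA=week 3; Integrate=week 6; Spec=week 2; Review=week 5; Scope=week 4.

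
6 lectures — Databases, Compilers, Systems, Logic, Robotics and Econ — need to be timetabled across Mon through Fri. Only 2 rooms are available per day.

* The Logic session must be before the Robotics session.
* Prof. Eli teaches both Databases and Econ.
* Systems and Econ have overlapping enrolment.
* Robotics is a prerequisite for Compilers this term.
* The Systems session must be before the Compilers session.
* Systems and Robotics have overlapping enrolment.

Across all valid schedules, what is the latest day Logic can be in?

Downstream work caps Logic at Wed.
Logic at Wed is achievable: Compilers in Fri; Logic in Wed; Systems in Mon; Robotics in Thu; Databases in Mon; Econ in Tue.

Wed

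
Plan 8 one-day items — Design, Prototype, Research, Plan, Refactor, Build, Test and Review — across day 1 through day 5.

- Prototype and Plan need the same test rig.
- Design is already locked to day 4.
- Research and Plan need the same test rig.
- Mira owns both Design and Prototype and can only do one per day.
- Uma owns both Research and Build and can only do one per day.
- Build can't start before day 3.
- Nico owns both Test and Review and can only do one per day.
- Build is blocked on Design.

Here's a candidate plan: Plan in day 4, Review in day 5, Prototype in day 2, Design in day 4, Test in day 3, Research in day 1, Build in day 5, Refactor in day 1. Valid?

Valid

Nico owns both Test and Review and can only do one per day — holds.
Prototype and Plan need the same test rig — holds.
Build is blocked on Design — holds.
Design is already locked to day 4 — holds.
Build can't start before day 3 — holds.
Uma owns both Research and Build and can only do one per day — holds.
Research and Plan need the same test rig — holds.
Mira owns both Design and Prototype and can only do one per day — holds.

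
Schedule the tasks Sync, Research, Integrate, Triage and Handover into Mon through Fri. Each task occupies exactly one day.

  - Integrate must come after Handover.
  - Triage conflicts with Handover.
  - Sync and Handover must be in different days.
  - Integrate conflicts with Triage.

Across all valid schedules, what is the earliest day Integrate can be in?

Precedence pushes Integrate to at least Tue.
Integrate at Tue is achievable: Research -> Mon; Handover -> Mon; Sync -> Tue; Triage -> Wed; Integrate -> Tue.

Tue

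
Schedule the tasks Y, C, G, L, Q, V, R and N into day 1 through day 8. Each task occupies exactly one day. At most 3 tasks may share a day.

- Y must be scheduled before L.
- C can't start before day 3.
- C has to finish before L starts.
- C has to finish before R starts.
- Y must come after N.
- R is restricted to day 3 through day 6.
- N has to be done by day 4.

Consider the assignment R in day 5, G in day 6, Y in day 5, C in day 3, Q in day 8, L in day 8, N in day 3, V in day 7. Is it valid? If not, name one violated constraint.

Yes

Y must come after N — holds.
C has to finish before R starts — holds.
C can't start before day 3 — holds.
R is restricted to day 3 through day 6 — holds.
N has to be done by day 4 — holds.
At most 3 tasks may share a day — holds.
C has to finish before L starts — holds.
Y must be scheduled before L — holds.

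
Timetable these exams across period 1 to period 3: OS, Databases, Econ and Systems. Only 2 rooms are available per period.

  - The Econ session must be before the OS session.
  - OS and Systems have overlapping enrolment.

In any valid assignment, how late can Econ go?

period 2

Downstream work caps Econ at period 2.
Econ at period 2 is achievable: Systems=period 1; OS=period 3; Databases=period 1; Econ=period 2.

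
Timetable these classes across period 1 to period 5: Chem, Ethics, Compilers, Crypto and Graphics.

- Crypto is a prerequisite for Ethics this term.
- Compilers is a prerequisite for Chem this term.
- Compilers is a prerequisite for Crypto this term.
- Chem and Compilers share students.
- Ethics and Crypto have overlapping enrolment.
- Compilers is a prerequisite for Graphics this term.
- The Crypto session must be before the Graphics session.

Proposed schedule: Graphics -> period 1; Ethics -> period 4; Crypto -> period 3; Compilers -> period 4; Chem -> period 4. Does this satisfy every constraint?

Invalid. Compilers is a prerequisite for Graphics this term.

Ethics and Crypto have overlapping enrolment — holds.
Chem and Compilers share students — violated.
Compilers is a prerequisite for Crypto this term — violated.
Compilers is a prerequisite for Chem this term — violated.
The Crypto session must be before the Graphics session — violated.
Crypto is a prerequisite for Ethics this term — holds.
Compilers is a prerequisite for Graphics this term — violated.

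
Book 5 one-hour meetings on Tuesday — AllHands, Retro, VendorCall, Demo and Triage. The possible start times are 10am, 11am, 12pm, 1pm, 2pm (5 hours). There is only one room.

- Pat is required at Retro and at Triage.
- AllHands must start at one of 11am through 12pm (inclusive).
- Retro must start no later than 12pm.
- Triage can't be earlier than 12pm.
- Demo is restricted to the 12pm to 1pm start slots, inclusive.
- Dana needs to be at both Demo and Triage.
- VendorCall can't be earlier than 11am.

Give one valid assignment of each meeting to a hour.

Demo=12pm, Retro=10am, Triage=1pm, VendorCall=2pm, AllHands=11am

Checking: Demo(12pm) != Triage(1pm); Retro(10am) != Triage(1pm); Demo=12pm in [12pm,1pm]; Triage=1pm in [12pm,2pm]; Retro=10am in [10am,12pm]; AllHands=11am in [11am,12pm]; VendorCall=2pm in [11am,2pm]; max 1 per hour (cap 1).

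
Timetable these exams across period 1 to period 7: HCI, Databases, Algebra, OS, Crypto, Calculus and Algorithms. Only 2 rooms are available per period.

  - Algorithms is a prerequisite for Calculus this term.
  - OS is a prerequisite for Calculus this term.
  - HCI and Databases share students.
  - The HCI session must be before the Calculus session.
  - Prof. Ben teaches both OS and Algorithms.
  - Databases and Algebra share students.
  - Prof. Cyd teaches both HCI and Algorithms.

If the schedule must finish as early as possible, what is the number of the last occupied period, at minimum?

The precedence chain requires at least 2 distinct periods.
With at most 2 per period and 7 exams, at least 4 periods are needed.
4 works (last occupied period: period 4): for example Algebra -> period 3, Crypto -> period 4, Calculus -> period 3, Algorithms -> period 2, Databases -> period 2, OS -> period 1, HCI -> period 1.

period 4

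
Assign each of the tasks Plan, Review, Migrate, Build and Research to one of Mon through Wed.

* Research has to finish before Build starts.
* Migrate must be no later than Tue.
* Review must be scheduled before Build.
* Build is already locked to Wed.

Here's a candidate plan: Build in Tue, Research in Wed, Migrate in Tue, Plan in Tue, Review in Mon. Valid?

Research has to finish before Build starts — violated.
Build is already locked to Wed — violated.
Migrate must be no later than Tue — holds.
Review must be scheduled before Build — holds.

No — it violates: Research has to finish before Build starts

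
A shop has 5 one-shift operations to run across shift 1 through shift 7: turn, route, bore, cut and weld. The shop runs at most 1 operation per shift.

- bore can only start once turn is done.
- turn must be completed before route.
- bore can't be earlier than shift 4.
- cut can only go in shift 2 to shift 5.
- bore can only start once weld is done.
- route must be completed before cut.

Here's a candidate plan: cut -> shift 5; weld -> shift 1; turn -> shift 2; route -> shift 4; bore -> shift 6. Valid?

Yes

The shop runs at most 1 operation per shift — holds.
route must be completed before cut — holds.
bore can't be earlier than shift 4 — holds.
bore can only start once turn is done — holds.
bore can only start once weld is done — holds.
turn must be completed before route — holds.
cut can only go in shift 2 to shift 5 — holds.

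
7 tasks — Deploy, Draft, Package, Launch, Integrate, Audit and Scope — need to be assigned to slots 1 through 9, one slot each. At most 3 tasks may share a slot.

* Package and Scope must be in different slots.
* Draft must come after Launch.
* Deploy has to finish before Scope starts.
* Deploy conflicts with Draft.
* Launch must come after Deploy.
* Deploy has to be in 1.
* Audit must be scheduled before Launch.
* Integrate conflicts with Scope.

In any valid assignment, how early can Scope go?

Precedence pushes Scope to at least 2.
Scope at 2 is achievable: Launch in 2, Integrate in 3, Audit in 1, Draft in 3, Deploy in 1, Scope in 2, Package in 1.

2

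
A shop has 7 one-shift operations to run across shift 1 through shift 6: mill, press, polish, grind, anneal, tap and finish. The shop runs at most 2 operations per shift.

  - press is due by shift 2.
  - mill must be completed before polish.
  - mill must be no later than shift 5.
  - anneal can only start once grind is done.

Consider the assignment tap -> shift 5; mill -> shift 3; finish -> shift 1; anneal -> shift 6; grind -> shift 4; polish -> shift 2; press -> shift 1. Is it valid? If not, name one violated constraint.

No. mill must be completed before polish is not satisfied.

press is due by shift 2 — holds.
The shop runs at most 2 operations per shift — holds.
anneal can only start once grind is done — holds.
mill must be no later than shift 5 — holds.
mill must be completed before polish — violated.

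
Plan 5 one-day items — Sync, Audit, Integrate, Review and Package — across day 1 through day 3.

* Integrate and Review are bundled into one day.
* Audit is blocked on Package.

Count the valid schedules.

Splitting on Sync: it can be day 1 (9), day 2 (9), day 3 (9). Listing each branch's schedules as (Audit, Integrate, Review, Package) by day number:
Sync=day 1: (2,1,1,1) (2,2,2,1) (2,3,3,1) (3,1,1,1) (3,1,1,2) (3,2,2,1) (3,2,2,2) (3,3,3,1) (3,3,3,2) — 9.
Sync=day 2: (2,1,1,1) (2,2,2,1) (2,3,3,1) (3,1,1,1) (3,1,1,2) (3,2,2,1) (3,2,2,2) (3,3,3,1) (3,3,3,2) — 9.
Sync=day 3: (2,1,1,1) (2,2,2,1) (2,3,3,1) (3,1,1,1) (3,1,1,2) (3,2,2,1) (3,2,2,2) (3,3,3,1) (3,3,3,2) — 9.
Summing: 9 + 9 + 9 = 27.

27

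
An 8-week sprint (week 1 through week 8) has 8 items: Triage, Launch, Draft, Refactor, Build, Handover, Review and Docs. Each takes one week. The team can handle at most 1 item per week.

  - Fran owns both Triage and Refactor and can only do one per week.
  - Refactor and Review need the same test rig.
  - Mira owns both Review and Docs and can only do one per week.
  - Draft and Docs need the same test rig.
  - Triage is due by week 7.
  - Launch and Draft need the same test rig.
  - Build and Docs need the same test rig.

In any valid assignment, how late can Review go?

week 8

Review at week 8 is achievable: Triage -> week 1; Draft -> week 3; Review -> week 8; Refactor -> week 4; Handover -> week 6; Launch -> week 2; Build -> week 5; Docs -> week 7.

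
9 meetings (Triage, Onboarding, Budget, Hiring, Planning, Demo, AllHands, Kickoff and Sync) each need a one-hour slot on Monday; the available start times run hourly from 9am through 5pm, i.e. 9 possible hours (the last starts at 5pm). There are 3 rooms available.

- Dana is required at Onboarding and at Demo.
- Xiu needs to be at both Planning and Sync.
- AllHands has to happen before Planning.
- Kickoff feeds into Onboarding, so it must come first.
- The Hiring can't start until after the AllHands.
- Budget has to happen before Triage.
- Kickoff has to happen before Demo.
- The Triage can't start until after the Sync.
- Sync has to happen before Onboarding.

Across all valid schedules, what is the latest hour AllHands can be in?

4pm

Downstream work caps AllHands at 4pm.
AllHands at 4pm is achievable: Sync -> 9am, Demo -> 11am, Hiring -> 5pm, Triage -> 10am, Onboarding -> 10am, Kickoff -> 9am, AllHands -> 4pm, Budget -> 9am, Planning -> 5pm.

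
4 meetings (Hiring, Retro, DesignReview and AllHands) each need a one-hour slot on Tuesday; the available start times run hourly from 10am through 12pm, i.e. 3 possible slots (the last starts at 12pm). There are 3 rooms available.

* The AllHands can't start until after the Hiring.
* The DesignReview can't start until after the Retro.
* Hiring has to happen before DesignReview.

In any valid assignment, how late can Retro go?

11am

Downstream work caps Retro at 11am.
Retro at 11am is achievable: DesignReview=12pm, AllHands=11am, Hiring=10am, Retro=11am.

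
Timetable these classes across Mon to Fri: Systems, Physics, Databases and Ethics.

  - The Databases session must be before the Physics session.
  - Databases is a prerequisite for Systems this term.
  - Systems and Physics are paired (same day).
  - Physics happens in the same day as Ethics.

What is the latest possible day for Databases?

Downstream work caps Databases at Thu.
Databases at Thu is achievable: Physics -> Fri; Ethics -> Fri; Systems -> Fri; Databases -> Thu.

Thu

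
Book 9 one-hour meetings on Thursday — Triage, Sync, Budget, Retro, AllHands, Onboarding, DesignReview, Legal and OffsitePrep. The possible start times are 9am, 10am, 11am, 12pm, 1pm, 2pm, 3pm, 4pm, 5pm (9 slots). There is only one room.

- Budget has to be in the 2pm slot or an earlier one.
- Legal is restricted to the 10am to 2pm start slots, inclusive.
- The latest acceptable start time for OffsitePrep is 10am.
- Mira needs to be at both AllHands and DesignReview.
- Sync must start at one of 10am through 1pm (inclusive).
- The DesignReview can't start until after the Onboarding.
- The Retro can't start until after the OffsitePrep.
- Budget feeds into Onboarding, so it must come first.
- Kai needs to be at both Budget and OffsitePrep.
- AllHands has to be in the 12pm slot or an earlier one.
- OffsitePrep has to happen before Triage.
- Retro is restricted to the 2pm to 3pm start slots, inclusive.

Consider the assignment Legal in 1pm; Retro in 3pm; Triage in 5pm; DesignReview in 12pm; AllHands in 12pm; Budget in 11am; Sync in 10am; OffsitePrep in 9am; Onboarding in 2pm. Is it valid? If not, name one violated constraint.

No. Mira needs to be at both AllHands and DesignReview is not satisfied.

Mira needs to be at both AllHands and DesignReview — violated.
Kai needs to be at both Budget and OffsitePrep — holds.
Sync must start at one of 10am through 1pm (inclusive) — holds.
The DesignReview can't start until after the Onboarding — violated.
Budget has to be in the 2pm slot or an earlier one — holds.
Legal is restricted to the 10am to 2pm start slots, inclusive — holds.
The latest acceptable start time for OffsitePrep is 10am — holds.
Retro is restricted to the 2pm to 3pm start slots, inclusive — holds.
The Retro can't start until after the OffsitePrep — holds.
There is only one room — violated.
OffsitePrep has to happen before Triage — holds.
Budget feeds into Onboarding, so it must come first — holds.
AllHands has to be in the 12pm slot or an earlier one — holds.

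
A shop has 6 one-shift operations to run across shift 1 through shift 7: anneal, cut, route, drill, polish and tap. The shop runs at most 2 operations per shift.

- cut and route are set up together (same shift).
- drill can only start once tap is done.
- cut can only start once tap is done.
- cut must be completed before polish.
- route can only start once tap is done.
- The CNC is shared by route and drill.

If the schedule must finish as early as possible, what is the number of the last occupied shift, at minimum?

shift 3

The precedence chain requires at least 3 distinct shifts.
With at most 2 per shift and 6 operations, at least 3 shifts are needed.
3 works (last occupied shift: shift 3): for example drill -> shift 3, polish -> shift 3, cut -> shift 2, tap -> shift 1, anneal -> shift 1, route -> shift 2.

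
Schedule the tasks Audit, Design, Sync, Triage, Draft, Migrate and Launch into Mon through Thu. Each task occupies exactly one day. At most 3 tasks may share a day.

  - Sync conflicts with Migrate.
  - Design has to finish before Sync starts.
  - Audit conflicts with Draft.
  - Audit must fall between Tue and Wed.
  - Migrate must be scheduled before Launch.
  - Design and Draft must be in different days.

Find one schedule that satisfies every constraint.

Audit in Tue; Draft in Wed; Launch in Tue; Design in Mon; Migrate in Mon; Triage in Mon; Sync in Tue

Checking: Migrate(Mon) before Launch(Tue); Design(Mon) before Sync(Tue); Sync(Tue) != Migrate(Mon); Audit(Tue) != Draft(Wed); Design(Mon) != Draft(Wed); Audit=Tue in [Tue,Wed]; max 3 per day (cap 3).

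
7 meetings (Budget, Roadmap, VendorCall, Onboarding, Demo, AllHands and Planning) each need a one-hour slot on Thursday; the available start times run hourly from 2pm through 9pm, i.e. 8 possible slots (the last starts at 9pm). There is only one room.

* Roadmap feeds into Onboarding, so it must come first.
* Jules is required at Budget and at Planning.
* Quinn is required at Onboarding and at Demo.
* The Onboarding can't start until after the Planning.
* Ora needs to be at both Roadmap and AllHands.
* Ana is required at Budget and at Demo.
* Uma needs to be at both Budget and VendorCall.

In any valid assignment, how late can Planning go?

8pm

Downstream work caps Planning at 8pm.
Planning at 8pm is achievable: Planning=8pm, VendorCall=4pm, Roadmap=2pm, AllHands=6pm, Budget=3pm, Onboarding=9pm, Demo=5pm.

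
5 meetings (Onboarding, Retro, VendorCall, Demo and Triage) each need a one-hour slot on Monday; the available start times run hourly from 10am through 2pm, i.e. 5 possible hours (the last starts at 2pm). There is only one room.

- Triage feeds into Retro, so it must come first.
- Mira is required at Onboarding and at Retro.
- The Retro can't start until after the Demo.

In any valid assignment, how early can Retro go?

12pm

Precedence pushes Retro to at least 11am.
Retro at 12pm is achievable: VendorCall in 2pm; Retro in 12pm; Demo in 10am; Triage in 11am; Onboarding in 1pm.
Nothing earlier works — the conflict and capacity constraints rule out every hour before 12pm.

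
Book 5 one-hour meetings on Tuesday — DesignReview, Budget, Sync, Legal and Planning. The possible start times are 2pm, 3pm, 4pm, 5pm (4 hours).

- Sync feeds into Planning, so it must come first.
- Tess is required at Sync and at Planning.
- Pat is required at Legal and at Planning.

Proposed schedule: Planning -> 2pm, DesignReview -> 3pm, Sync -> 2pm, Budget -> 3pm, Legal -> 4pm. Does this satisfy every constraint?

Invalid. Tess is required at Sync and at Planning.

Pat is required at Legal and at Planning — holds.
Sync feeds into Planning, so it must come first — violated.
Tess is required at Sync and at Planning — violated.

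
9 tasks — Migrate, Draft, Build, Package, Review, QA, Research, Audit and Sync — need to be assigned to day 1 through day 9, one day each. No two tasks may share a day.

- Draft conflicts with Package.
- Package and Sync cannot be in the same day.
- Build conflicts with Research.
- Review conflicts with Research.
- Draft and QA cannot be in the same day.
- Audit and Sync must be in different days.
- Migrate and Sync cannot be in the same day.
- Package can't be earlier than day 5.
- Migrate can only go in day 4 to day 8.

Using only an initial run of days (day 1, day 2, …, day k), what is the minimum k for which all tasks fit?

9

With at most 1 per day and 9 tasks, at least 9 days are needed.
Package can't be placed before day 5, so the schedule must run through at least day 5.
9 works (last occupied day: day 9): for example Research=day 7, Migrate=day 4, Package=day 5, Draft=day 1, Build=day 2, Audit=day 8, Review=day 3, Sync=day 9, QA=day 6.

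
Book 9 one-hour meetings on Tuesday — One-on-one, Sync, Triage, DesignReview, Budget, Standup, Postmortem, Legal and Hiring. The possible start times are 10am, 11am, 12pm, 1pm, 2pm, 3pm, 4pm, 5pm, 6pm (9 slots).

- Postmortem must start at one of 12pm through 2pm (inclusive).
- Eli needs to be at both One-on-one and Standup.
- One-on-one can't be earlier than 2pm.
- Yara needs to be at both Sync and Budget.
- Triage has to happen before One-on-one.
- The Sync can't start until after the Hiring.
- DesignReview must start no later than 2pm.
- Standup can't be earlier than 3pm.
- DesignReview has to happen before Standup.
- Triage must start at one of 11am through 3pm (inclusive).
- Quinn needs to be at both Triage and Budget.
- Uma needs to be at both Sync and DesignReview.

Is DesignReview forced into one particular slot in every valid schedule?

No

DesignReview can be 10am (e.g. Legal=10am; Standup=3pm; One-on-one=2pm; Sync=11am; Triage=11am; Postmortem=12pm; Hiring=10am; Budget=10am; DesignReview=10am) or 11am (e.g. Sync=12pm, Budget=10am, DesignReview=11am, One-on-one=2pm, Legal=10am, Triage=11am, Postmortem=12pm, Standup=3pm, Hiring=10am).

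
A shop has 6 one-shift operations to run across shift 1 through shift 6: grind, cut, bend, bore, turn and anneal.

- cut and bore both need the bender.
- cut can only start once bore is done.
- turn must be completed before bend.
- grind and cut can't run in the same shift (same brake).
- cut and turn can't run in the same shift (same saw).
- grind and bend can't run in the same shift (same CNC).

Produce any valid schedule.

turn -> shift 1, grind -> shift 1, bend -> shift 2, bore -> shift 1, cut -> shift 2, anneal -> shift 1

Checking: turn(shift 1) before bend(shift 2); bore(shift 1) before cut(shift 2); cut(shift 2) != turn(shift 1); cut(shift 2) != bore(shift 1); grind(shift 1) != cut(shift 2); grind(shift 1) != bend(shift 2).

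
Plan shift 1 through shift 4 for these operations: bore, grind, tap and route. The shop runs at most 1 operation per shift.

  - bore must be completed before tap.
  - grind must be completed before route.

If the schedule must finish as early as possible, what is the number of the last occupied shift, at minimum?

The precedence chain requires at least 2 distinct shifts.
With at most 1 per shift and 4 operations, at least 4 shifts are needed.
4 works (last occupied shift: shift 4): for example grind=shift 2; tap=shift 3; route=shift 4; bore=shift 1.

shift 4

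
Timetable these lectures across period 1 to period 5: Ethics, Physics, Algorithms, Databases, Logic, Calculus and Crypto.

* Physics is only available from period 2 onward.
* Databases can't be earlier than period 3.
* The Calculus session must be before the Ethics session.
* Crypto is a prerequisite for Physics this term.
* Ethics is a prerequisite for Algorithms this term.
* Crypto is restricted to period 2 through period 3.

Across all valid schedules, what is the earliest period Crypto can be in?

period 2

Crypto is available from period 2; Crypto's own window allows nothing later than period 3.
Crypto at period 2 is achievable: Databases -> period 3, Crypto -> period 2, Logic -> period 1, Physics -> period 3, Calculus -> period 1, Algorithms -> period 3, Ethics -> period 2.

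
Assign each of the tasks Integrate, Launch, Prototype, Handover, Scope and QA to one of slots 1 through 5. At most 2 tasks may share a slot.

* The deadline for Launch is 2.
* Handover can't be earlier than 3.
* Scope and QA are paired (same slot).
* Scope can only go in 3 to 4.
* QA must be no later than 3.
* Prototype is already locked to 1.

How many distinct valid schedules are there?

Splitting on Integrate: it can be 1 (2), 2 (4), 4 (4), 5 (4). Listing each branch's schedules as (Launch, Prototype, Handover, Scope, QA):
Integrate=1: (2,1,4,3,3) (2,1,5,3,3) — 2.
Integrate=2: (1,1,4,3,3) (1,1,5,3,3) (2,1,4,3,3) (2,1,5,3,3) — 4.
Integrate=4: (1,1,4,3,3) (1,1,5,3,3) (2,1,4,3,3) (2,1,5,3,3) — 4.
Integrate=5: (1,1,4,3,3) (1,1,5,3,3) (2,1,4,3,3) (2,1,5,3,3) — 4.
Summing: 2 + 4 + 4 + 4 = 14.

14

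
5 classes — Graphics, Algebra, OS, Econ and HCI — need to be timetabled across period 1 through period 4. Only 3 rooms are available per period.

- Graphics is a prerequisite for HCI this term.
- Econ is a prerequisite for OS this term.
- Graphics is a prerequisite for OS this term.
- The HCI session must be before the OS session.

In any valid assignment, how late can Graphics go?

Downstream work caps Graphics at period 2.
Graphics at period 2 is achievable: Econ -> period 1, HCI -> period 3, OS -> period 4, Graphics -> period 2, Algebra -> period 1.

period 2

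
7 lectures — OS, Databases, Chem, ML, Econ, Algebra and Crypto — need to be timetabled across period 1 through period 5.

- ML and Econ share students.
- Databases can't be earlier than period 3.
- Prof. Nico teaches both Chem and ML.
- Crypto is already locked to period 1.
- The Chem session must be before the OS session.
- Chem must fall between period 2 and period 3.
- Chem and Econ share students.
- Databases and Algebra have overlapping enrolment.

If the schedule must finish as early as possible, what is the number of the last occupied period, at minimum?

The precedence chain requires at least 2 distinct periods.
Databases can't be placed before period 3, so the schedule must run through at least period 3.
3 works (last occupied period: period 3): for example Databases in period 3; OS in period 3; Econ in period 3; Algebra in period 1; ML in period 1; Crypto in period 1; Chem in period 2.

3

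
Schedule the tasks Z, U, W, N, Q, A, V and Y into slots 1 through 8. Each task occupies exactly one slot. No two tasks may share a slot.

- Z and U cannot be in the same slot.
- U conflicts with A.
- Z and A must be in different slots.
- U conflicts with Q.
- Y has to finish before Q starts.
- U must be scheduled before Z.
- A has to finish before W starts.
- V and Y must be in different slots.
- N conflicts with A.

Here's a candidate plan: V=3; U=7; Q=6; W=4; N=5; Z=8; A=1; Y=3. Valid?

Invalid. V and Y must be in different slots.

Y has to finish before Q starts — holds.
Z and A must be in different slots — holds.
V and Y must be in different slots — violated.
U conflicts with Q — holds.
U must be scheduled before Z — holds.
No two tasks may share a slot — violated.
A has to finish before W starts — holds.
U conflicts with A — holds.
N conflicts with A — holds.
Z and U cannot be in the same slot — holds.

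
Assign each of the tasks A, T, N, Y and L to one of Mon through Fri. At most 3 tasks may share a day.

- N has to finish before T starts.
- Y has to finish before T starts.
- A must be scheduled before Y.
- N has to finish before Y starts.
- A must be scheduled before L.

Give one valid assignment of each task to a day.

A in Mon, L in Tue, N in Mon, T in Wed, Y in Tue

Checking: A(Mon) before L(Tue); N(Mon) before T(Wed); A(Mon) before Y(Tue); Y(Tue) before T(Wed); N(Mon) before Y(Tue); max 2 per day (cap 3).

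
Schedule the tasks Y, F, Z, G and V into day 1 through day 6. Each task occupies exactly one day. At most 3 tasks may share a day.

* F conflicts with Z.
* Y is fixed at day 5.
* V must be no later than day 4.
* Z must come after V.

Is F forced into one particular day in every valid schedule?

No

F can be day 1 (e.g. Y=day 5; V=day 1; F=day 1; Z=day 2; G=day 1) or day 2 (e.g. Y -> day 5; V -> day 1; F -> day 2; Z -> day 3; G -> day 1).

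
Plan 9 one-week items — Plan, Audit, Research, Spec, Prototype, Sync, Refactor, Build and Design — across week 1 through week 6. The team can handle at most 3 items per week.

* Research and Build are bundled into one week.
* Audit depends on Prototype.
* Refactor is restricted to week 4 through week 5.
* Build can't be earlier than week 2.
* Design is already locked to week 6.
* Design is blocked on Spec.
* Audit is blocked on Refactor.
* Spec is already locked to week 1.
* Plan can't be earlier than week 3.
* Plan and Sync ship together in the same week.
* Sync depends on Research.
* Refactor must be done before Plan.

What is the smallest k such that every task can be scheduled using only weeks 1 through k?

The precedence chain requires at least 2 distinct weeks.
With at most 3 per week and 9 tasks, at least 3 weeks are needed.
Design can't be placed before week 6, so the schedule must run through at least week 6.
6 works (last occupied week: week 6): for example Sync -> week 5, Refactor -> week 4, Research -> week 2, Prototype -> week 1, Spec -> week 1, Audit -> week 5, Design -> week 6, Build -> week 2, Plan -> week 5.

6 weeks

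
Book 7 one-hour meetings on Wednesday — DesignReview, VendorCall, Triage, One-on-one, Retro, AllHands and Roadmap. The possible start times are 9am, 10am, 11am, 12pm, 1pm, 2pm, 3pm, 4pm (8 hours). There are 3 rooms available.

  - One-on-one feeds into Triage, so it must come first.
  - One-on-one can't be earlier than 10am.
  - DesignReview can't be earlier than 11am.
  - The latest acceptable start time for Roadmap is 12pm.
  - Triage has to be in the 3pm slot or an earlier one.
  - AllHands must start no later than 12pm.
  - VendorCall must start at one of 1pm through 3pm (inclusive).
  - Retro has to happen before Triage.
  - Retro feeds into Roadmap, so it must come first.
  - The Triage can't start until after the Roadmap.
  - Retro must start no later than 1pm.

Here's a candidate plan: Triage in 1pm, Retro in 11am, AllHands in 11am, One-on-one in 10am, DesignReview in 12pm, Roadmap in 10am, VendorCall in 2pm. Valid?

Retro has to happen before Triage — holds.
The Triage can't start until after the Roadmap — holds.
One-on-one feeds into Triage, so it must come first — holds.
Triage has to be in the 3pm slot or an earlier one — holds.
The latest acceptable start time for Roadmap is 12pm — holds.
Retro must start no later than 1pm — holds.
There are 3 rooms available — holds.
VendorCall must start at one of 1pm through 3pm (inclusive) — holds.
AllHands must start no later than 12pm — holds.
One-on-one can't be earlier than 10am — holds.
DesignReview can't be earlier than 11am — holds.
Retro feeds into Roadmap, so it must come first — violated.

No — it violates: Retro feeds into Roadmap, so it must come first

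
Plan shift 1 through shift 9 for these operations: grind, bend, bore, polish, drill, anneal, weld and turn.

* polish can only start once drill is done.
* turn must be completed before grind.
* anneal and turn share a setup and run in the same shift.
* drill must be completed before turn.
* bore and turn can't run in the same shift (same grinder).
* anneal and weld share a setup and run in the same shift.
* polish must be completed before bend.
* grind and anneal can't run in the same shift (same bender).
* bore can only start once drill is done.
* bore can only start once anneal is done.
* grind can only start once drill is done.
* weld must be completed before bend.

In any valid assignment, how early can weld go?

shift 2

Weld must be in the same shift as turn, which can't be before shift 2, so weld is at least shift 2; downstream work caps weld at shift 8.
weld at shift 2 is achievable: weld in shift 2; anneal in shift 2; grind in shift 3; bend in shift 3; drill in shift 1; polish in shift 2; turn in shift 2; bore in shift 3.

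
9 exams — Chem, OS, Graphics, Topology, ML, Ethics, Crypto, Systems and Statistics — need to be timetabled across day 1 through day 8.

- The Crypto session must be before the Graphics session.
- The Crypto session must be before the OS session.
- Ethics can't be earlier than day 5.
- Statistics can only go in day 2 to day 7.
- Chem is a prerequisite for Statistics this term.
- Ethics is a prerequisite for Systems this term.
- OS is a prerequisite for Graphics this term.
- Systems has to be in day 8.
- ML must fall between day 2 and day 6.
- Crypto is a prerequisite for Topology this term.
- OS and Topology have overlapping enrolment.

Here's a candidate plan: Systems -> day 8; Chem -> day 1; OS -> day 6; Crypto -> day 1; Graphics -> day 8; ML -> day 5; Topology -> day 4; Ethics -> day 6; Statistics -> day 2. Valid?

Systems has to be in day 8 — holds.
Ethics can't be earlier than day 5 — holds.
The Crypto session must be before the Graphics session — holds.
Crypto is a prerequisite for Topology this term — holds.
ML must fall between day 2 and day 6 — holds.
Chem is a prerequisite for Statistics this term — holds.
The Crypto session must be before the OS session — holds.
Statistics can only go in day 2 to day 7 — holds.
Ethics is a prerequisite for Systems this term — holds.
OS and Topology have overlapping enrolment — holds.
OS is a prerequisite for Graphics this term — holds.

Yes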